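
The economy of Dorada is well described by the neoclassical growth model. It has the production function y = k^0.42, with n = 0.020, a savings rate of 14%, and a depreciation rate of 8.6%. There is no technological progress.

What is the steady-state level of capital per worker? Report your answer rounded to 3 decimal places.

In steady state, investment equals break-even investment: s·k^α = (n + δ)·k.
Rearranging, k^(1−α) = s / (n + δ).
k^0.58 = 0.14 / (0.020 + 0.086) = 0.14 / 0.106 = 1.3208
k* = 1.3208^(1/0.58) ≈ 1.6156

k* = 1.616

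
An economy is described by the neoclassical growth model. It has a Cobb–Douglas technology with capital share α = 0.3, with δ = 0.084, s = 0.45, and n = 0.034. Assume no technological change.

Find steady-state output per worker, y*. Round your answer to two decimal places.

In steady state, investment equals break-even investment: s·k^α = (n + δ)·k.
Rearranging, k^(1−α) = s / (n + δ).
k^0.7 = 0.45 / (0.034 + 0.084) = 0.45 / 0.118 = 3.8136
k* = 3.8136^(1/0.7) ≈ 6.7683
y* = (k*)^α = 6.7683^0.3 ≈ 1.7748

y* ≈ 1.77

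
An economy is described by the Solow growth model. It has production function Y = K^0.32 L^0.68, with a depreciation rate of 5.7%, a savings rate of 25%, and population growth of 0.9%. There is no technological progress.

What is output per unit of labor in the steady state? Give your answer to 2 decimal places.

At the steady state, Δk = 0, so s·k^α = (n + δ)·k.
Dividing both sides by k: k^(1−α) = s / (n + δ).
k^0.68 = 0.25 / (0.009 + 0.057) = 0.25 / 0.066 = 3.7879
k* = 3.7879^(1/0.68) ≈ 7.0890
y* = (k*)^α = 7.0890^0.32 ≈ 1.8715

y* = 1.87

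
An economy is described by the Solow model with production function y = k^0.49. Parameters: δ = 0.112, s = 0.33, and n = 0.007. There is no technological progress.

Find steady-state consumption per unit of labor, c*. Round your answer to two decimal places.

At the steady state, Δk = 0, so s·k^α = (n + δ)·k.
Rearranging, k^(1−α) = s / (n + δ).
k^0.51 = 0.33 / (0.007 + 0.112) = 0.33 / 0.119 = 2.7731
k* = 2.7731^(1/0.51) ≈ 7.3886
y* = (k*)^α = 7.3886^0.49 ≈ 2.6644
c* = (1 − s)·y* = (1 − 0.33) × 2.6644 ≈ 1.7851

c* ≈ 1.79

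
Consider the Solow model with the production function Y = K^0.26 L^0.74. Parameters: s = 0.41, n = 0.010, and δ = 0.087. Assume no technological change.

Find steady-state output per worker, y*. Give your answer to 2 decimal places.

In steady state, investment equals break-even investment: s·k^α = (n + δ)·k.
Dividing both sides by k: k^(1−α) = s / (n + δ).
k^0.74 = 0.41 / (0.010 + 0.087) = 0.41 / 0.097 = 4.2268
k* = 4.2268^(1/0.74) ≈ 7.0139
y* = (k*)^α = 7.0139^0.26 ≈ 1.6594

y* ≈ 1.66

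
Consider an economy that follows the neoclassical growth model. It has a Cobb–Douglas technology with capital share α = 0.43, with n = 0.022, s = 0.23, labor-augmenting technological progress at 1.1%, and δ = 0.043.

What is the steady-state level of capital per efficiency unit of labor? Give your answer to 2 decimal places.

Steady state requires s·f(k) = (n + g + δ)·k, i.e. s·k^α = (n + g + δ)·k.
Rearranging, k^(1−α) = s / (n + g + δ).
k^0.57 = 0.23 / (0.022 + 0.011 + 0.043) = 0.23 / 0.076 = 3.0263
k* = 3.0263^(1/0.57) ≈ 6.9776

k* ≈ 6.98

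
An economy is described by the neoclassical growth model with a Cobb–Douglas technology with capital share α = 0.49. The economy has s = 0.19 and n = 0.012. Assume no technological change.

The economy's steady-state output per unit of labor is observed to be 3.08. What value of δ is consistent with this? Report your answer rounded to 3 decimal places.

At the steady state, Δk = 0, so s·k^α = (n + δ)·k.
Since y* = [s/(n + δ)]^(α/(1−α)), we have s/(n + δ) = (y*)^((1−α)/α) = 3.08^1.0408 = 3.2247.
Therefore n + δ = s / 3.2247 = 0.19 / 3.2247 = 0.0589, so δ = 0.0589 − 0.012 = 0.0469.

δ ≈ 0.047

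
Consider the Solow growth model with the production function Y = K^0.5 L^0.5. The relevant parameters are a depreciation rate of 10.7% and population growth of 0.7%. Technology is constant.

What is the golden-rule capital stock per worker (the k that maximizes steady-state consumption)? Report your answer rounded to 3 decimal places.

k_gold ≈ 19.237

The golden rule sets f'(k) = n + δ, i.e. α·k^(α−1) = n + δ.
So k^(1−α) = α / (n + δ) = 0.5 / 0.114 = 4.3860.
k_gold = 4.3860^(1/0.5) ≈ 19.2370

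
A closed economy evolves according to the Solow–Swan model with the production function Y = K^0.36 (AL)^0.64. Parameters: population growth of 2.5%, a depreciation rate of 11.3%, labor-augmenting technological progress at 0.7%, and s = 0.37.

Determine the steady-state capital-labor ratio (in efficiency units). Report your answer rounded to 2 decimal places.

k* ≈ 4.32

In steady state, investment equals break-even investment: s·k^α = (n + g + δ)·k.
Dividing both sides by k: k^(1−α) = s / (n + g + δ).
k^0.64 = 0.37 / (0.025 + 0.007 + 0.113) = 0.37 / 0.145 = 2.5517
k* = 2.5517^(1/0.64) ≈ 4.3219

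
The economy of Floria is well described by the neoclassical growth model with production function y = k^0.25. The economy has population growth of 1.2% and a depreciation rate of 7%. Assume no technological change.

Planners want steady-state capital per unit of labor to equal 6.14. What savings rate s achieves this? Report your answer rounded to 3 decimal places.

Steady state requires s·f(k) = (n + δ)·k, i.e. s·k^α = (n + δ)·k.
So s / (n + δ) = (k*)^(1−α) = 6.14^0.75 = 3.9006.
Therefore s = 3.9006 × (n + δ) = 3.9006 × 0.082 = 0.3198.

s ≈ 0.320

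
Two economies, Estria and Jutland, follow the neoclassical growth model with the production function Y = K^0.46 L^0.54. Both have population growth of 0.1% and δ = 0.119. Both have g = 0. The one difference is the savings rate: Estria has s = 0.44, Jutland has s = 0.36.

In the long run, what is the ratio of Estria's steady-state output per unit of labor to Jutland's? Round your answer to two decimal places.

Steady-state y* = [s/(n + δ)]^(α/(1−α)), so the ratio is [ (s_E/(n + δ)_E) / (s_J/(n + δ)_J) ]^0.8519.
s_E/(n + δ)_E = 0.44/0.120 = 3.6667; s_J/(n + δ)_J = 0.36/0.120 = 3.0000.
Ratio = (3.6667/3.0000)^0.8519 = 1.2222^0.8519 ≈ 1.1864

y*_E / y*_J ≈ 1.19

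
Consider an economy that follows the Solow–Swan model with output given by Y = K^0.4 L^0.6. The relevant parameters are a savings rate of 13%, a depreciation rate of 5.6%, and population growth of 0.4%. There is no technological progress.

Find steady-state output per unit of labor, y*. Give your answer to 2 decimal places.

y* ≈ 1.67

At the steady state, Δk = 0, so s·k^α = (n + δ)·k.
Rearranging, k^(1−α) = s / (n + δ).
k^0.6 = 0.13 / (0.004 + 0.056) = 0.13 / 0.060 = 2.1667
k* = 2.1667^(1/0.6) ≈ 3.6280
y* = (k*)^α = 3.6280^0.4 ≈ 1.6744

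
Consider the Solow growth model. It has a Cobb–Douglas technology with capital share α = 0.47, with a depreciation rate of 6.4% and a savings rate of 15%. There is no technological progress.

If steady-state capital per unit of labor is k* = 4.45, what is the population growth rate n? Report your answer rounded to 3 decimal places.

n ≈ 0.004

Steady state requires s·f(k) = (n + δ)·k, i.e. s·k^α = (n + δ)·k.
So s / (n + δ) = (k*)^(1−α) = 4.45^0.53 = 2.2061.
Therefore n + δ = s / 2.2061 = 0.15 / 2.2061 = 0.0680, so n = 0.0680 − 0.064 = 0.0040.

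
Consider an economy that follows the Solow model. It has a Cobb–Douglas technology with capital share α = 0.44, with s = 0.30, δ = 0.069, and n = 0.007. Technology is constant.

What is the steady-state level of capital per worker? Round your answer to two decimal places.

k* = 11.61

In steady state, investment equals break-even investment: s·k^α = (n + δ)·k.
Rearranging, k^(1−α) = s / (n + δ).
k^0.56 = 0.30 / (0.007 + 0.069) = 0.30 / 0.076 = 3.9474
k* = 3.9474^(1/0.56) ≈ 11.6102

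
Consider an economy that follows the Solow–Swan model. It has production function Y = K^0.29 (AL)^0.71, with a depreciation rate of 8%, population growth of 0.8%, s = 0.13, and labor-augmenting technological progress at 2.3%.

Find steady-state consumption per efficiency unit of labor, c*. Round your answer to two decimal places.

At the steady state, Δk = 0, so s·k^α = (n + g + δ)·k.
Rearranging, k^(1−α) = s / (n + g + δ).
k^0.71 = 0.13 / (0.008 + 0.023 + 0.080) = 0.13 / 0.111 = 1.1712
k* = 1.1712^(1/0.71) ≈ 1.2493
y* = (k*)^α = 1.2493^0.29 ≈ 1.0667
c* = (1 − s)·y* = (1 − 0.13) × 1.0667 ≈ 0.9280

c* = 0.93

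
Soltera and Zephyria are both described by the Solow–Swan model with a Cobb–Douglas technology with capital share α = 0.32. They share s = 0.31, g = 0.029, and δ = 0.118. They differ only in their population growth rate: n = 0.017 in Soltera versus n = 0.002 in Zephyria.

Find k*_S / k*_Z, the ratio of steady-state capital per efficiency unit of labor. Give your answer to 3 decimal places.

ratio ≈ 0.868

Steady-state k* = [s/(n + g + δ)]^(1/(1−α)), so the ratio is [ (s_S/(n + g + δ)_S) / (s_Z/(n + g + δ)_Z) ]^1.4706.
s_S/(n + g + δ)_S = 0.31/0.164 = 1.8902; s_Z/(n + g + δ)_Z = 0.31/0.149 = 2.0805.
Ratio = (1.8902/2.0805)^1.4706 = 0.9085^1.4706 ≈ 0.8684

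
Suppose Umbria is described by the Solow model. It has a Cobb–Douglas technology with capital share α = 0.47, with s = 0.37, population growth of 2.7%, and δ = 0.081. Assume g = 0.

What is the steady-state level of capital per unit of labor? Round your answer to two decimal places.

k* ≈ 10.21

Steady state requires s·f(k) = (n + δ)·k, i.e. s·k^α = (n + δ)·k.
Rearranging, k^(1−α) = s / (n + δ).
k^0.53 = 0.37 / (0.027 + 0.081) = 0.37 / 0.108 = 3.4259
k* = 3.4259^(1/0.53) ≈ 10.2096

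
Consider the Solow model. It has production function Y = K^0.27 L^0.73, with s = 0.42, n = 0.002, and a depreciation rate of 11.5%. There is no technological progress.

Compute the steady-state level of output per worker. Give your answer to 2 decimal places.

y* = 1.60

In steady state, investment equals break-even investment: s·k^α = (n + δ)·k.
Dividing both sides by k: k^(1−α) = s / (n + δ).
k^0.73 = 0.42 / (0.002 + 0.115) = 0.42 / 0.117 = 3.5897
k* = 3.5897^(1/0.73) ≈ 5.7591
y* = (k*)^α = 5.7591^0.27 ≈ 1.6043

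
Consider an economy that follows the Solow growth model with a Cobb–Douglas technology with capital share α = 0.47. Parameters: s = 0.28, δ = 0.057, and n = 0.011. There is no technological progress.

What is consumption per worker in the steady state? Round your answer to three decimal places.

Steady state requires s·f(k) = (n + δ)·k, i.e. s·k^α = (n + δ)·k.
Rearranging, k^(1−α) = s / (n + δ).
k^0.53 = 0.28 / (0.011 + 0.057) = 0.28 / 0.068 = 4.1176
k* = 4.1176^(1/0.53) ≈ 14.4446
y* = (k*)^α = 14.4446^0.47 ≈ 3.5080
c* = (1 − s)·y* = (1 − 0.28) × 3.5080 ≈ 2.5258

c* = 2.526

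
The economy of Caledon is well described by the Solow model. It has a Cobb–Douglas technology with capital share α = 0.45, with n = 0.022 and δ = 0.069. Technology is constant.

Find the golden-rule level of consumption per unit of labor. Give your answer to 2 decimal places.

c_gold ≈ 2.03

At the golden rule, f'(k) = n + δ, so α·k^(α−1) = n + δ and k_gold = (α/(n + δ))^(1/(1−α)).
k_gold = (0.45/0.091)^(1/0.55) = 4.9451^1.8182 ≈ 18.2873
c_gold = f(k_gold) − (n + δ)·k_gold = 3.6980 − 0.091×18.2873 ≈ 2.0339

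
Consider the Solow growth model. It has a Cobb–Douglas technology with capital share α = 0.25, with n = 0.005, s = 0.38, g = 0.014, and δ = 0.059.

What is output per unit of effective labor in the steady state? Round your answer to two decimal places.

In steady state, investment equals break-even investment: s·k^α = (n + g + δ)·k.
Rearranging, k^(1−α) = s / (n + g + δ).
k^0.75 = 0.38 / (0.005 + 0.014 + 0.059) = 0.38 / 0.078 = 4.8718
k* = 4.8718^(1/0.75) ≈ 8.2588
y* = (k*)^α = 8.2588^0.25 ≈ 1.6952

y* ≈ 1.70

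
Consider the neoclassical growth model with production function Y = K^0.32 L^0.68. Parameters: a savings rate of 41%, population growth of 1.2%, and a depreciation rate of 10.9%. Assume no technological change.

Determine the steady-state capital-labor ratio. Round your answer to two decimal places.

k* = 6.02

Steady state requires s·f(k) = (n + δ)·k, i.e. s·k^α = (n + δ)·k.
Dividing both sides by k: k^(1−α) = s / (n + δ).
k^0.68 = 0.41 / (0.012 + 0.109) = 0.41 / 0.121 = 3.3884
k* = 3.3884^(1/0.68) ≈ 6.0173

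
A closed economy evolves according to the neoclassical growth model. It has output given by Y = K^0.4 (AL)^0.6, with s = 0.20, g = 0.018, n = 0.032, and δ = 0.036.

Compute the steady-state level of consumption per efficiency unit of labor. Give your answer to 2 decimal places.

At the steady state, Δk = 0, so s·k^α = (n + g + δ)·k.
Dividing both sides by k: k^(1−α) = s / (n + g + δ).
k^0.6 = 0.20 / (0.032 + 0.018 + 0.036) = 0.20 / 0.086 = 2.3256
k* = 2.3256^(1/0.6) ≈ 4.0822
y* = (k*)^α = 4.0822^0.4 ≈ 1.7553
c* = (1 − s)·y* = (1 − 0.20) × 1.7553 ≈ 1.4042

c* ≈ 1.40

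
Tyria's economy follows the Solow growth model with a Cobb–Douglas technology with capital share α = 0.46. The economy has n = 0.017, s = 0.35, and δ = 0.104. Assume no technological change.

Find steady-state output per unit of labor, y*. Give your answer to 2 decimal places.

y* = 2.47

In steady state, investment equals break-even investment: s·k^α = (n + δ)·k.
Rearranging, k^(1−α) = s / (n + δ).
k^0.54 = 0.35 / (0.017 + 0.104) = 0.35 / 0.121 = 2.8926
k* = 2.8926^(1/0.54) ≈ 7.1489
y* = (k*)^α = 7.1489^0.46 ≈ 2.4714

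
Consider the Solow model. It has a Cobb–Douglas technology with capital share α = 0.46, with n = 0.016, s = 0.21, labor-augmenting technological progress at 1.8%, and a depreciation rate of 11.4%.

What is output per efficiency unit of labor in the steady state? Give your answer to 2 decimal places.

y* ≈ 1.35

Steady state requires s·f(k) = (n + g + δ)·k, i.e. s·k^α = (n + g + δ)·k.
Rearranging, k^(1−α) = s / (n + g + δ).
k^0.54 = 0.21 / (0.016 + 0.018 + 0.114) = 0.21 / 0.148 = 1.4189
k* = 1.4189^(1/0.54) ≈ 1.9116
y* = (k*)^α = 1.9116^0.46 ≈ 1.3472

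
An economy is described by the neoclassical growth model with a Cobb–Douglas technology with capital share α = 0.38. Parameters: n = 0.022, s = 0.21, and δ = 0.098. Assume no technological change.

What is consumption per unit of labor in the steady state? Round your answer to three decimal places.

c* = 1.113

In steady state, investment equals break-even investment: s·k^α = (n + δ)·k.
Rearranging, k^(1−α) = s / (n + δ).
k^0.62 = 0.21 / (0.022 + 0.098) = 0.21 / 0.120 = 1.7500
k* = 1.7500^(1/0.62) ≈ 2.4660
y* = (k*)^α = 2.4660^0.38 ≈ 1.4092
c* = (1 − s)·y* = (1 − 0.21) × 1.4092 ≈ 1.1133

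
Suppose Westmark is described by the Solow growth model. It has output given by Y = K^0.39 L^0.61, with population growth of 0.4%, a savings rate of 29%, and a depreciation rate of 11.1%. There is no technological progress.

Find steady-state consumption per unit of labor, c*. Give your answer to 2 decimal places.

c* ≈ 1.28

In steady state, investment equals break-even investment: s·k^α = (n + δ)·k.
Rearranging, k^(1−α) = s / (n + δ).
k^0.61 = 0.29 / (0.004 + 0.111) = 0.29 / 0.115 = 2.5217
k* = 2.5217^(1/0.61) ≈ 4.5553
y* = (k*)^α = 4.5553^0.39 ≈ 1.8064
c* = (1 − s)·y* = (1 − 0.29) × 1.8064 ≈ 1.2825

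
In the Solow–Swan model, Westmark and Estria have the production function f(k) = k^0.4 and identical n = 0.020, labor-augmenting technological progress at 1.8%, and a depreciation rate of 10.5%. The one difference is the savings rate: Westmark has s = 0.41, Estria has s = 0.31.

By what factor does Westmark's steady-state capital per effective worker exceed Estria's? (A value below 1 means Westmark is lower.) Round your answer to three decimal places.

ratio ≈ 1.594

Steady-state k* = [s/(n + g + δ)]^(1/(1−α)), so the ratio is [ (s_W/(n + g + δ)_W) / (s_E/(n + g + δ)_E) ]^1.6667.
s_W/(n + g + δ)_W = 0.41/0.143 = 2.8671; s_E/(n + g + δ)_E = 0.31/0.143 = 2.1678.
Ratio = (2.8671/2.1678)^1.6667 = 1.3226^1.6667 ≈ 1.5936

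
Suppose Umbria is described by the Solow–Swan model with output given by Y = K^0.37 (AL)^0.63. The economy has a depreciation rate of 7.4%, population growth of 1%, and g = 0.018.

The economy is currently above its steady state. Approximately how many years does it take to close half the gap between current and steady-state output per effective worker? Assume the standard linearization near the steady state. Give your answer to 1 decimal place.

Near the steady state the convergence rate is λ = (1 − α)(n + g + δ).
λ = (1 − 0.37) × 0.102 = 0.63 × 0.102 = 0.06426
Half-life = ln 2 / λ = 0.6931 / 0.06426 ≈ 10.79 years

t_½ ≈ 10.8 years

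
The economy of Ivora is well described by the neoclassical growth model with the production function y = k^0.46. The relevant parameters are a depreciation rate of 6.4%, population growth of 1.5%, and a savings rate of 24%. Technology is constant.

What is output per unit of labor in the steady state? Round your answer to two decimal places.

y* = 2.58

In steady state, investment equals break-even investment: s·k^α = (n + δ)·k.
Dividing both sides by k: k^(1−α) = s / (n + δ).
k^0.54 = 0.24 / (0.015 + 0.064) = 0.24 / 0.079 = 3.0380
k* = 3.0380^(1/0.54) ≈ 7.8285
y* = (k*)^α = 7.8285^0.46 ≈ 2.5769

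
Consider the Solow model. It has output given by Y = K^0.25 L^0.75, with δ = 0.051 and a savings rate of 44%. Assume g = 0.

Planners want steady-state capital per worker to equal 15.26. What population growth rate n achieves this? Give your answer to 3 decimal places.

n ≈ 0.006

At the steady state, Δk = 0, so s·k^α = (n + δ)·k.
So s / (n + δ) = (k*)^(1−α) = 15.26^0.75 = 7.7209.
Therefore n + δ = s / 7.7209 = 0.44 / 7.7209 = 0.0570, so n = 0.0570 − 0.051 = 0.0060.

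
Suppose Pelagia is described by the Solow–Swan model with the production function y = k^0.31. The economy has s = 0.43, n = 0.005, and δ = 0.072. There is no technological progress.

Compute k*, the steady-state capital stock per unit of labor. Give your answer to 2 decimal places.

Steady state requires s·f(k) = (n + δ)·k, i.e. s·k^α = (n + δ)·k.
Rearranging, k^(1−α) = s / (n + δ).
k^0.69 = 0.43 / (0.005 + 0.072) = 0.43 / 0.077 = 5.5844
k* = 5.5844^(1/0.69) ≈ 12.0941

k* ≈ 12.09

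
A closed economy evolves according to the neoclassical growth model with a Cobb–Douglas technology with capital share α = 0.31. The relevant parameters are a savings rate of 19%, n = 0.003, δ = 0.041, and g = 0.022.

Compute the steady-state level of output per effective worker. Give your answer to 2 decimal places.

Steady state requires s·f(k) = (n + g + δ)·k, i.e. s·k^α = (n + g + δ)·k.
Rearranging, k^(1−α) = s / (n + g + δ).
k^0.69 = 0.19 / (0.003 + 0.022 + 0.041) = 0.19 / 0.066 = 2.8788
k* = 2.8788^(1/0.69) ≈ 4.6294
y* = (k*)^α = 4.6294^0.31 ≈ 1.6081

y* ≈ 1.61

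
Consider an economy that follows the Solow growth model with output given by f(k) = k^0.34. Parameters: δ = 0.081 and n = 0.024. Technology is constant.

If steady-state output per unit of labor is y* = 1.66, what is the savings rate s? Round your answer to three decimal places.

Steady state requires s·f(k) = (n + δ)·k, i.e. s·k^α = (n + δ)·k.
Since y* = [s/(n + δ)]^(α/(1−α)), we have s/(n + δ) = (y*)^((1−α)/α) = 1.66^1.9412 = 2.6747.
Therefore s = 2.6747 × (n + δ) = 2.6747 × 0.105 = 0.2808.

s ≈ 0.281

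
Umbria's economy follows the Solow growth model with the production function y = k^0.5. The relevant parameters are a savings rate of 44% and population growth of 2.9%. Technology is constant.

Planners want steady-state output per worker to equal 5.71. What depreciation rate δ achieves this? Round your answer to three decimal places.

Steady state requires s·f(k) = (n + δ)·k, i.e. s·k^α = (n + δ)·k.
Since y* = [s/(n + δ)]^(α/(1−α)), we have s/(n + δ) = (y*)^((1−α)/α) = 5.71^1 = 5.7100.
Therefore n + δ = s / 5.7100 = 0.44 / 5.7100 = 0.0771, so δ = 0.0771 − 0.029 = 0.0481.

δ ≈ 0.048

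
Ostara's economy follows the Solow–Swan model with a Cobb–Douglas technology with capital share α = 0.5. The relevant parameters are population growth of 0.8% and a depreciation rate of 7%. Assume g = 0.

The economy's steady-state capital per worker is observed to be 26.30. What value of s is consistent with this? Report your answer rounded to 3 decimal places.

In steady state, investment equals break-even investment: s·k^α = (n + δ)·k.
So s / (n + δ) = (k*)^(1−α) = 26.30^0.5 = 5.1284.
Therefore s = 5.1284 × (n + δ) = 5.1284 × 0.078 = 0.4000.

s ≈ 0.400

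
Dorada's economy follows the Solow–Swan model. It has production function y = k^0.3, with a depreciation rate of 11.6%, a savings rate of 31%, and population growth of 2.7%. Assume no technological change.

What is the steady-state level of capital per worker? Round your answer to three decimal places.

At the steady state, Δk = 0, so s·k^α = (n + δ)·k.
Rearranging, k^(1−α) = s / (n + δ).
k^0.7 = 0.31 / (0.027 + 0.116) = 0.31 / 0.143 = 2.1678
k* = 2.1678^(1/0.7) ≈ 3.0201

k* = 3.020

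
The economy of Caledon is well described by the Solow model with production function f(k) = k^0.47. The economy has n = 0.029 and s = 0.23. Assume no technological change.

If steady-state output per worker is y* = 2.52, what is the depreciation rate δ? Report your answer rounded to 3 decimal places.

In steady state, investment equals break-even investment: s·k^α = (n + δ)·k.
Since y* = [s/(n + δ)]^(α/(1−α)), we have s/(n + δ) = (y*)^((1−α)/α) = 2.52^1.1277 = 2.8357.
Therefore n + δ = s / 2.8357 = 0.23 / 2.8357 = 0.0811, so δ = 0.0811 − 0.029 = 0.0521.

δ ≈ 0.052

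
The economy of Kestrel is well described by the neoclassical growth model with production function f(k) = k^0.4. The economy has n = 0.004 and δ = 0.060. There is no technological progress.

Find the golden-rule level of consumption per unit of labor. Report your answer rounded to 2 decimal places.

c_gold ≈ 2.04

At the golden rule, f'(k) = n + δ, so α·k^(α−1) = n + δ and k_gold = (α/(n + δ))^(1/(1−α)).
k_gold = (0.4/0.064)^(1/0.6) = 6.2500^1.6667 ≈ 21.2077
c_gold = f(k_gold) − (n + δ)·k_gold = 3.3931 − 0.064×21.2077 ≈ 2.0358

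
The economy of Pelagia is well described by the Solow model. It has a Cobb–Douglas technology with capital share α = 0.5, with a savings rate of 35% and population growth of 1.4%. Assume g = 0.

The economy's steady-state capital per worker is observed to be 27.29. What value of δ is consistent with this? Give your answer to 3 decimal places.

In steady state, investment equals break-even investment: s·k^α = (n + δ)·k.
So s / (n + δ) = (k*)^(1−α) = 27.29^0.5 = 5.2240.
Therefore n + δ = s / 5.2240 = 0.35 / 5.2240 = 0.0670, so δ = 0.0670 − 0.014 = 0.0530.

δ ≈ 0.053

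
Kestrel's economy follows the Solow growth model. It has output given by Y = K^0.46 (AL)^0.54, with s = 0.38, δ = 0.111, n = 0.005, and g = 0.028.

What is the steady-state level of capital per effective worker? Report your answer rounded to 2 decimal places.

k* ≈ 6.03

Steady state requires s·f(k) = (n + g + δ)·k, i.e. s·k^α = (n + g + δ)·k.
Rearranging, k^(1−α) = s / (n + g + δ).
k^0.54 = 0.38 / (0.005 + 0.028 + 0.111) = 0.38 / 0.144 = 2.6389
k* = 2.6389^(1/0.54) ≈ 6.0313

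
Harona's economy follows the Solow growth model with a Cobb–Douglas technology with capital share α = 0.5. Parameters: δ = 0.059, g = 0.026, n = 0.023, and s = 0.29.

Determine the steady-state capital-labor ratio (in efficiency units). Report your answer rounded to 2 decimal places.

Steady state requires s·f(k) = (n + g + δ)·k, i.e. s·k^α = (n + g + δ)·k.
Rearranging, k^(1−α) = s / (n + g + δ).
k^0.5 = 0.29 / (0.023 + 0.026 + 0.059) = 0.29 / 0.108 = 2.6852
k* = 2.6852^(1/0.5) ≈ 7.2103

k* ≈ 7.21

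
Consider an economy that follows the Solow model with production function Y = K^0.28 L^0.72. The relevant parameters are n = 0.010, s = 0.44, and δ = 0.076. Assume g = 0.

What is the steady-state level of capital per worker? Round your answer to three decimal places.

Steady state requires s·f(k) = (n + δ)·k, i.e. s·k^α = (n + δ)·k.
Dividing both sides by k: k^(1−α) = s / (n + δ).
k^0.72 = 0.44 / (0.010 + 0.076) = 0.44 / 0.086 = 5.1163
k* = 5.1163^(1/0.72) ≈ 9.6530

k* = 9.653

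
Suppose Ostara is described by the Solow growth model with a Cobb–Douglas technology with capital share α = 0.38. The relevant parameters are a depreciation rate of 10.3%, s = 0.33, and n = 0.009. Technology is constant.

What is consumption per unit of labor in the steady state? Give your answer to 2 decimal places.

c* = 1.30

Steady state requires s·f(k) = (n + δ)·k, i.e. s·k^α = (n + δ)·k.
Dividing both sides by k: k^(1−α) = s / (n + δ).
k^0.62 = 0.33 / (0.009 + 0.103) = 0.33 / 0.112 = 2.9464
k* = 2.9464^(1/0.62) ≈ 5.7138
y* = (k*)^α = 5.7138^0.38 ≈ 1.9392
c* = (1 − s)·y* = (1 − 0.33) × 1.9392 ≈ 1.2993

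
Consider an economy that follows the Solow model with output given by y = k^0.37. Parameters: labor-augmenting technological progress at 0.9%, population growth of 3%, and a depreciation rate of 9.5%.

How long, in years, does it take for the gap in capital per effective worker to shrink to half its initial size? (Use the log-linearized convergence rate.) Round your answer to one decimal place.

Near the steady state the convergence rate is λ = (1 − α)(n + g + δ).
λ = (1 − 0.37) × 0.134 = 0.63 × 0.134 = 0.08442
Half-life = ln 2 / λ = 0.6931 / 0.08442 ≈ 8.21 years

half-life ≈ 8.2 years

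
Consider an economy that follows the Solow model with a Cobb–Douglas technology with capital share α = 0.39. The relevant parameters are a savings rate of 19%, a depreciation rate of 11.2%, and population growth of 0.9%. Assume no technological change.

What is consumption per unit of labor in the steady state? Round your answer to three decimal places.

In steady state, investment equals break-even investment: s·k^α = (n + δ)·k.
Dividing both sides by k: k^(1−α) = s / (n + δ).
k^0.61 = 0.19 / (0.009 + 0.112) = 0.19 / 0.121 = 1.5702
k* = 1.5702^(1/0.61) ≈ 2.0953
y* = (k*)^α = 2.0953^0.39 ≈ 1.3344
c* = (1 − s)·y* = (1 − 0.19) × 1.3344 ≈ 1.0809

c* = 1.081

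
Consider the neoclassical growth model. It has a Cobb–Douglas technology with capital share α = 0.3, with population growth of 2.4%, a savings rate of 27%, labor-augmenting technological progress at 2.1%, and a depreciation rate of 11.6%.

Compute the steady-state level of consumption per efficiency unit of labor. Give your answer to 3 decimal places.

Steady state requires s·f(k) = (n + g + δ)·k, i.e. s·k^α = (n + g + δ)·k.
Rearranging, k^(1−α) = s / (n + g + δ).
k^0.7 = 0.27 / (0.024 + 0.021 + 0.116) = 0.27 / 0.161 = 1.6770
k* = 1.6770^(1/0.7) ≈ 2.0930
y* = (k*)^α = 2.0930^0.3 ≈ 1.2480
c* = (1 − s)·y* = (1 − 0.27) × 1.2480 ≈ 0.9110

c* = 0.911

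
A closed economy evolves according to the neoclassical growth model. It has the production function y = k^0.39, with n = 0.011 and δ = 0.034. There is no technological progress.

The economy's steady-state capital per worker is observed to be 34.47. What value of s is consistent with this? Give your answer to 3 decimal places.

Steady state requires s·f(k) = (n + δ)·k, i.e. s·k^α = (n + δ)·k.
So s / (n + δ) = (k*)^(1−α) = 34.47^0.61 = 8.6664.
Therefore s = 8.6664 × (n + δ) = 8.6664 × 0.045 = 0.3900.

s ≈ 0.390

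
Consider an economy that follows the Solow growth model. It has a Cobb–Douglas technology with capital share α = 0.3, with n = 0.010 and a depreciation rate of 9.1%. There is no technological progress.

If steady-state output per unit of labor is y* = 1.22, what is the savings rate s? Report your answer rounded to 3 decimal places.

s ≈ 0.161

In steady state, investment equals break-even investment: s·k^α = (n + δ)·k.
Since y* = [s/(n + δ)]^(α/(1−α)), we have s/(n + δ) = (y*)^((1−α)/α) = 1.22^2.3333 = 1.5904.
Therefore s = 1.5904 × (n + δ) = 1.5904 × 0.101 = 0.1606.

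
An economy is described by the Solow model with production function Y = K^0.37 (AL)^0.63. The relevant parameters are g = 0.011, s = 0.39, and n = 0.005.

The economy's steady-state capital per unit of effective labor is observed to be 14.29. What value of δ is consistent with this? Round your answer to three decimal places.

At the steady state, Δk = 0, so s·k^α = (n + g + δ)·k.
So s / (n + g + δ) = (k*)^(1−α) = 14.29^0.63 = 5.3416.
Therefore n + g + δ = s / 5.3416 = 0.39 / 5.3416 = 0.0730, so δ = 0.0730 − 0.016 = 0.0570.

δ ≈ 0.057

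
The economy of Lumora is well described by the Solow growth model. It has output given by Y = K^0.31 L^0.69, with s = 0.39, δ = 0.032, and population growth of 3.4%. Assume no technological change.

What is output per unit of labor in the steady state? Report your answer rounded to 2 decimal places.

At the steady state, Δk = 0, so s·k^α = (n + δ)·k.
Dividing both sides by k: k^(1−α) = s / (n + δ).
k^0.69 = 0.39 / (0.034 + 0.032) = 0.39 / 0.066 = 5.9091
k* = 5.9091^(1/0.69) ≈ 13.1264
y* = (k*)^α = 13.1264^0.31 ≈ 2.2214

y* ≈ 2.22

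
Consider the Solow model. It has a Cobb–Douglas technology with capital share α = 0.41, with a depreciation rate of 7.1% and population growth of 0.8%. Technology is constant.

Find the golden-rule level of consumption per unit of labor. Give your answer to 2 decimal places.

c_gold ≈ 1.85

At the golden rule, f'(k) = n + δ, so α·k^(α−1) = n + δ and k_gold = (α/(n + δ))^(1/(1−α)).
k_gold = (0.41/0.079)^(1/0.59) = 5.1899^1.6949 ≈ 16.2976
c_gold = f(k_gold) − (n + δ)·k_gold = 3.1403 − 0.079×16.2976 ≈ 1.8528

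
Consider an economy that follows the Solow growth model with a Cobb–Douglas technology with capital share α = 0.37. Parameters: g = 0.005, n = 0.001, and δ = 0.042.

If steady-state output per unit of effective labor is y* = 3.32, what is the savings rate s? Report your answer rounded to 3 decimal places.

At the steady state, Δk = 0, so s·k^α = (n + g + δ)·k.
Since y* = [s/(n + g + δ)]^(α/(1−α)), we have s/(n + g + δ) = (y*)^((1−α)/α) = 3.32^1.7027 = 7.7151.
Therefore s = 7.7151 × (n + g + δ) = 7.7151 × 0.048 = 0.3703.

s ≈ 0.370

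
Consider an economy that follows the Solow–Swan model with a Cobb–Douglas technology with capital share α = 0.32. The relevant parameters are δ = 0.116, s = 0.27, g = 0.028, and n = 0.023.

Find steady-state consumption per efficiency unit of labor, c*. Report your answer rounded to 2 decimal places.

Steady state requires s·f(k) = (n + g + δ)·k, i.e. s·k^α = (n + g + δ)·k.
Dividing both sides by k: k^(1−α) = s / (n + g + δ).
k^0.68 = 0.27 / (0.023 + 0.028 + 0.116) = 0.27 / 0.167 = 1.6168
k* = 1.6168^(1/0.68) ≈ 2.0270
y* = (k*)^α = 2.0270^0.32 ≈ 1.2537
c* = (1 − s)·y* = (1 − 0.27) × 1.2537 ≈ 0.9152

c* = 0.92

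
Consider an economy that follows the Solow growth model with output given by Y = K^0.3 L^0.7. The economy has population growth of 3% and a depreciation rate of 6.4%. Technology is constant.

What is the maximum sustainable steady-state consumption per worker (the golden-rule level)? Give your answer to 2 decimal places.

c_gold ≈ 1.15

At the golden rule, f'(k) = n + δ, so α·k^(α−1) = n + δ and k_gold = (α/(n + δ))^(1/(1−α)).
k_gold = (0.3/0.094)^(1/0.7) = 3.1915^1.4286 ≈ 5.2482
c_gold = f(k_gold) − (n + δ)·k_gold = 1.6444 − 0.094×5.2482 ≈ 1.1511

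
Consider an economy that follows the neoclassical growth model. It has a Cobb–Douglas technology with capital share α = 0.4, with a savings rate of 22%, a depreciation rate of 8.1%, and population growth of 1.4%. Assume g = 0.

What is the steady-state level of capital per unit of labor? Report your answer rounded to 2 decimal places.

k* = 4.05

Steady state requires s·f(k) = (n + δ)·k, i.e. s·k^α = (n + δ)·k.
Rearranging, k^(1−α) = s / (n + δ).
k^0.6 = 0.22 / (0.014 + 0.081) = 0.22 / 0.095 = 2.3158
k* = 2.3158^(1/0.6) ≈ 4.0535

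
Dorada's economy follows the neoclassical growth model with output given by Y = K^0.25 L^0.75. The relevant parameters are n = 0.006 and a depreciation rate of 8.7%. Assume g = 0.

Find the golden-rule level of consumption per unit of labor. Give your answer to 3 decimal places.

At the golden rule, f'(k) = n + δ, so α·k^(α−1) = n + δ and k_gold = (α/(n + δ))^(1/(1−α)).
k_gold = (0.25/0.093)^(1/0.75) = 2.6882^1.3333 ≈ 3.7377
c_gold = f(k_gold) − (n + δ)·k_gold = 1.3904 − 0.093×3.7377 ≈ 1.0428

c_gold ≈ 1.043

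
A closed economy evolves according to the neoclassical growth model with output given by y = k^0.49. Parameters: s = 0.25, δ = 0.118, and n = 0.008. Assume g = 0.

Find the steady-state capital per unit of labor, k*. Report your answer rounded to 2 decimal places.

k* ≈ 3.83

Steady state requires s·f(k) = (n + δ)·k, i.e. s·k^α = (n + δ)·k.
Rearranging, k^(1−α) = s / (n + δ).
k^0.51 = 0.25 / (0.008 + 0.118) = 0.25 / 0.126 = 1.9841
k* = 1.9841^(1/0.51) ≈ 3.8323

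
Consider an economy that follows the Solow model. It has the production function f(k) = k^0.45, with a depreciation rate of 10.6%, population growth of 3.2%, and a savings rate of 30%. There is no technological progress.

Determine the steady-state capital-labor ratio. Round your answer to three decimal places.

k* ≈ 4.104

Steady state requires s·f(k) = (n + δ)·k, i.e. s·k^α = (n + δ)·k.
Rearranging, k^(1−α) = s / (n + δ).
k^0.55 = 0.30 / (0.032 + 0.106) = 0.30 / 0.138 = 2.1739
k* = 2.1739^(1/0.55) ≈ 4.1036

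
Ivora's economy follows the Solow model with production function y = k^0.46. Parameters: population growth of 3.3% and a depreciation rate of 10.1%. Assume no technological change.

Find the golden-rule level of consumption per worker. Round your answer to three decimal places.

At the golden rule, f'(k) = n + δ, so α·k^(α−1) = n + δ and k_gold = (α/(n + δ))^(1/(1−α)).
k_gold = (0.46/0.134)^(1/0.54) = 3.4328^1.8519 ≈ 9.8167
c_gold = f(k_gold) − (n + δ)·k_gold = 2.8596 − 0.134×9.8167 ≈ 1.5442

c_gold ≈ 1.544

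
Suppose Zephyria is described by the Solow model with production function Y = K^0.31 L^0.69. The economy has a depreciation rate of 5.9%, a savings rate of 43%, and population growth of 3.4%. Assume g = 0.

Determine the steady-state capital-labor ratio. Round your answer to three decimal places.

k* = 9.199

In steady state, investment equals break-even investment: s·k^α = (n + δ)·k.
Dividing both sides by k: k^(1−α) = s / (n + δ).
k^0.69 = 0.43 / (0.034 + 0.059) = 0.43 / 0.093 = 4.6237
k* = 4.6237^(1/0.69) ≈ 9.1993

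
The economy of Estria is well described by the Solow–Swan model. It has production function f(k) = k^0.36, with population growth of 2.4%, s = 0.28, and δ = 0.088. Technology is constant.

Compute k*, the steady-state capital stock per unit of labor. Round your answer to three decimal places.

k* ≈ 4.186

In steady state, investment equals break-even investment: s·k^α = (n + δ)·k.
Rearranging, k^(1−α) = s / (n + δ).
k^0.64 = 0.28 / (0.024 + 0.088) = 0.28 / 0.112 = 2.5000
k* = 2.5000^(1/0.64) ≈ 4.1858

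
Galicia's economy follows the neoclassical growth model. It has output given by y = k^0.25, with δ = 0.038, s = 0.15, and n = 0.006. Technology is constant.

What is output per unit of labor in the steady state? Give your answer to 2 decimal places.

y* ≈ 1.51

In steady state, investment equals break-even investment: s·k^α = (n + δ)·k.
Rearranging, k^(1−α) = s / (n + δ).
k^0.75 = 0.15 / (0.006 + 0.038) = 0.15 / 0.044 = 3.4091
k* = 3.4091^(1/0.75) ≈ 5.1308
y* = (k*)^α = 5.1308^0.25 ≈ 1.5050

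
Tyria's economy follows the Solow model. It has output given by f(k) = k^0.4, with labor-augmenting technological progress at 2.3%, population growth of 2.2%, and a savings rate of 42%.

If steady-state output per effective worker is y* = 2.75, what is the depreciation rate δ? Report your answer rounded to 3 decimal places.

δ ≈ 0.047

Steady state requires s·f(k) = (n + g + δ)·k, i.e. s·k^α = (n + g + δ)·k.
Since y* = [s/(n + g + δ)]^(α/(1−α)), we have s/(n + g + δ) = (y*)^((1−α)/α) = 2.75^1.5 = 4.5604.
Therefore n + g + δ = s / 4.5604 = 0.42 / 4.5604 = 0.0921, so δ = 0.0921 − 0.045 = 0.0471.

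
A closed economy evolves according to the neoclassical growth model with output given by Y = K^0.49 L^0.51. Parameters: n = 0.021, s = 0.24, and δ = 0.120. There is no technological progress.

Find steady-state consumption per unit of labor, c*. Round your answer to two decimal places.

c* ≈ 1.27

In steady state, investment equals break-even investment: s·k^α = (n + δ)·k.
Dividing both sides by k: k^(1−α) = s / (n + δ).
k^0.51 = 0.24 / (0.021 + 0.120) = 0.24 / 0.141 = 1.7021
k* = 1.7021^(1/0.51) ≈ 2.8373
y* = (k*)^α = 2.8373^0.49 ≈ 1.6670
c* = (1 − s)·y* = (1 − 0.24) × 1.6670 ≈ 1.2669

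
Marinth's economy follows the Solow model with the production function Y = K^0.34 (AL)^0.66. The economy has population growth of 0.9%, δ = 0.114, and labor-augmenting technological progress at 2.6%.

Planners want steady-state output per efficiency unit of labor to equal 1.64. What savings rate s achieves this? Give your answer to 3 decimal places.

s ≈ 0.389

In steady state, investment equals break-even investment: s·k^α = (n + g + δ)·k.
Since y* = [s/(n + g + δ)]^(α/(1−α)), we have s/(n + g + δ) = (y*)^((1−α)/α) = 1.64^1.9412 = 2.6125.
Therefore s = 2.6125 × (n + g + δ) = 2.6125 × 0.149 = 0.3893.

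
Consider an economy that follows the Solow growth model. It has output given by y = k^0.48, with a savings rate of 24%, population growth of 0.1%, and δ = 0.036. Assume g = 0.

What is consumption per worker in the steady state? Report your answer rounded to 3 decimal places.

In steady state, investment equals break-even investment: s·k^α = (n + δ)·k.
Dividing both sides by k: k^(1−α) = s / (n + δ).
k^0.52 = 0.24 / (0.001 + 0.036) = 0.24 / 0.037 = 6.4865
k* = 6.4865^(1/0.52) ≈ 36.4383
y* = (k*)^α = 36.4383^0.48 ≈ 5.6176
c* = (1 − s)·y* = (1 − 0.24) × 5.6176 ≈ 4.2694

c* ≈ 4.269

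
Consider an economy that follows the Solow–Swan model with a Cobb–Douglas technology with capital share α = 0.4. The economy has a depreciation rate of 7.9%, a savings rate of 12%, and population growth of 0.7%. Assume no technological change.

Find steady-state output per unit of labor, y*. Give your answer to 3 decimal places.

In steady state, investment equals break-even investment: s·k^α = (n + δ)·k.
Dividing both sides by k: k^(1−α) = s / (n + δ).
k^0.6 = 0.12 / (0.007 + 0.079) = 0.12 / 0.086 = 1.3953
k* = 1.3953^(1/0.6) ≈ 1.7423
y* = (k*)^α = 1.7423^0.4 ≈ 1.2487

y* = 1.249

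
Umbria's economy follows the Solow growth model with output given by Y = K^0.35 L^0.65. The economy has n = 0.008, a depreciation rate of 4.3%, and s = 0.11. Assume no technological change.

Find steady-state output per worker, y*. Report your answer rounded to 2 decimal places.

At the steady state, Δk = 0, so s·k^α = (n + δ)·k.
Rearranging, k^(1−α) = s / (n + δ).
k^0.65 = 0.11 / (0.008 + 0.043) = 0.11 / 0.051 = 2.1569
k* = 2.1569^(1/0.65) ≈ 3.2628
y* = (k*)^α = 3.2628^0.35 ≈ 1.5127

y* ≈ 1.51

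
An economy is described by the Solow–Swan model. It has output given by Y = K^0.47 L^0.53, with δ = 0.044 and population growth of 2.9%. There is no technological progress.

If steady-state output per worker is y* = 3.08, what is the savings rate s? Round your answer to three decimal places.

s ≈ 0.260

Steady state requires s·f(k) = (n + δ)·k, i.e. s·k^α = (n + δ)·k.
Since y* = [s/(n + δ)]^(α/(1−α)), we have s/(n + δ) = (y*)^((1−α)/α) = 3.08^1.1277 = 3.5558.
Therefore s = 3.5558 × (n + δ) = 3.5558 × 0.073 = 0.2596.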